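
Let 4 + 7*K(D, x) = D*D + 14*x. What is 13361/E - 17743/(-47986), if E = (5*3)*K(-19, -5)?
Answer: 652052891/29511390 ≈ 22.095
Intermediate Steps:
K(D, x) = -4/7 + 2*x + D**2/7 (K(D, x) = -4/7 + (D*D + 14*x)/7 = -4/7 + (D**2 + 14*x)/7 = -4/7 + (2*x + D**2/7) = -4/7 + 2*x + D**2/7)
E = 615 (E = (5*3)*(-4/7 + 2*(-5) + (1/7)*(-19)**2) = 15*(-4/7 - 10 + (1/7)*361) = 15*(-4/7 - 10 + 361/7) = 15*41 = 615)
13361/E - 17743/(-47986) = 13361/615 - 17743/(-47986) = 13361*(1/615) - 17743*(-1/47986) = 13361/615 + 17743/47986 = 652052891/29511390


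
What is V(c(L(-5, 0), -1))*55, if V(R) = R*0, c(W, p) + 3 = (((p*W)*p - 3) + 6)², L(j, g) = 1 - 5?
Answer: 0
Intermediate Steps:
L(j, g) = -4
c(W, p) = -3 + (3 + W*p²)² (c(W, p) = -3 + (((p*W)*p - 3) + 6)² = -3 + (((W*p)*p - 3) + 6)² = -3 + ((W*p² - 3) + 6)² = -3 + ((-3 + W*p²) + 6)² = -3 + (3 + W*p²)²)
V(R) = 0
V(c(L(-5, 0), -1))*55 = 0*55 = 0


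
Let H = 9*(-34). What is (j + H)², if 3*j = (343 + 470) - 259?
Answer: 132496/9 ≈ 14722.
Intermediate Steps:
H = -306
j = 554/3 (j = ((343 + 470) - 259)/3 = (813 - 259)/3 = (⅓)*554 = 554/3 ≈ 184.67)
(j + H)² = (554/3 - 306)² = (-364/3)² = 132496/9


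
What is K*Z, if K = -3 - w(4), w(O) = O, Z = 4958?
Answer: -34706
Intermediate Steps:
K = -7 (K = -3 - 1*4 = -3 - 4 = -7)
K*Z = -7*4958 = -34706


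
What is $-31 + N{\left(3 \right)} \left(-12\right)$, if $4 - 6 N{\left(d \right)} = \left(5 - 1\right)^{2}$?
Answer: $-7$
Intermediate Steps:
$N{\left(d \right)} = -2$ ($N{\left(d \right)} = \frac{2}{3} - \frac{\left(5 - 1\right)^{2}}{6} = \frac{2}{3} - \frac{4^{2}}{6} = \frac{2}{3} - \frac{8}{3} = -2$)
$-31 + N{\left(3 \right)} \left(-12\right) = -31 - -24 = -31 + 24 = -7$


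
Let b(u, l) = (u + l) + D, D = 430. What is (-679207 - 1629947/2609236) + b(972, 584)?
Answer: -1767031043103/2609236 ≈ -6.7722e+5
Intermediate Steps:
b(u, l) = 430 + l + u (b(u, l) = (u + l) + 430 = (l + u) + 430 = 430 + l + u)
(-679207 - 1629947/2609236) + b(972, 584) = (-679207 - 1629947/2609236) + (430 + 584 + 972) = (-679207 - 1629947*1/2609236) + 1986 = (-679207 - 1629947/2609236) + 1986 = -1772212985799/2609236 + 1986 = -1767031043103/2609236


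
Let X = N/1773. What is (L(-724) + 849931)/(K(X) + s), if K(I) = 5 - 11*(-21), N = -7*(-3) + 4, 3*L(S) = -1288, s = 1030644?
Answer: 509701/618528 ≈ 0.82405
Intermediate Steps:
L(S) = -1288/3 (L(S) = (1/3)*(-1288) = -1288/3)
N = 25 (N = 21 + 4 = 25)
X = 25/1773 ≈ 0.014100
K(I) = 236 (K(I) = 5 + 231 = 236)
(L(-724) + 849931)/(K(X) + s) = (-1288/3 + 849931)/(236 + 1030644) = (2548505/3)/1030880 = (2548505/3)*(1/1030880) = 509701/618528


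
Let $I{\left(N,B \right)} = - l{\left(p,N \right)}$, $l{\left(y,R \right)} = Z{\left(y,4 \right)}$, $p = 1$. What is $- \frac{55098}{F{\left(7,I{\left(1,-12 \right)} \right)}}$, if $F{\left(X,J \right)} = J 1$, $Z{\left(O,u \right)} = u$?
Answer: $\frac{27549}{2} \approx 13775.0$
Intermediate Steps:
$l{\left(y,R \right)} = 4$
$I{\left(N,B \right)} = -4$ ($I{\left(N,B \right)} = \left(-1\right) 4 = -4$)
$F{\left(X,J \right)} = J$
$- \frac{55098}{F{\left(7,I{\left(1,-12 \right)} \right)}} = - \frac{55098}{-4} = \left(-55098\right) \left(- \frac{1}{4}\right) = \frac{27549}{2}$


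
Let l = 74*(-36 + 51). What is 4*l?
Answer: 4440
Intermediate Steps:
l = 1110 (l = 74*15 = 1110)
4*l = 4*1110 = 4440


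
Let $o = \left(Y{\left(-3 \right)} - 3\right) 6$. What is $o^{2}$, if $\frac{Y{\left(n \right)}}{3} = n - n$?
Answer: $324$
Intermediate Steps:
$Y{\left(n \right)} = 0$ ($Y{\left(n \right)} = 3 \left(n - n\right) = 3 \cdot 0 = 0$)
$o = -18$ ($o = \left(0 - 3\right) 6 = \left(-3\right) 6 = -18$)
$o^{2} = \left(-18\right)^{2} = 324$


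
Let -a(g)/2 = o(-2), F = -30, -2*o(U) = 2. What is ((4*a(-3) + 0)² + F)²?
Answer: 1156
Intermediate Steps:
o(U) = -1 (o(U) = -½*2 = -1)
a(g) = 2 (a(g) = -2*(-1) = 2)
((4*a(-3) + 0)² + F)² = ((4*2 + 0)² - 30)² = ((8 + 0)² - 30)² = (8² - 30)² = (64 - 30)² = 34² = 1156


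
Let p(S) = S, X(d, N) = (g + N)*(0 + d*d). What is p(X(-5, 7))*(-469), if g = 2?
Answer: -105525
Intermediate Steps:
X(d, N) = d²*(2 + N) (X(d, N) = (2 + N)*(0 + d*d) = (2 + N)*(0 + d²) = (2 + N)*d² = d²*(2 + N))
p(X(-5, 7))*(-469) = ((-5)²*(2 + 7))*(-469) = (25*9)*(-469) = 225*(-469) = -105525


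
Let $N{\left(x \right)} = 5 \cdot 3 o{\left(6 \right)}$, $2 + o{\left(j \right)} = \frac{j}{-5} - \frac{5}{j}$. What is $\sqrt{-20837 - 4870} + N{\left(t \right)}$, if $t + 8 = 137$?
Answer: $- \frac{121}{2} + i \sqrt{25707} \approx -60.5 + 160.33 i$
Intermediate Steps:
$t = 129$ ($t = -8 + 137 = 129$)
$o{\left(j \right)} = -2 - \frac{5}{j} - \frac{j}{5}$ ($o{\left(j \right)} = -2 + \left(\frac{j}{-5} - \frac{5}{j}\right) = -2 + \left(j \left(- \frac{1}{5}\right) - \frac{5}{j}\right) = -2 - \left(\frac{5}{j} + \frac{j}{5}\right) = -2 - \frac{5}{j} - \frac{j}{5}$)
$N{\left(x \right)} = - \frac{121}{2}$ ($N{\left(x \right)} = 5 \cdot 3 \left(-2 - \frac{5}{6} - \frac{6}{5}\right) = 15 \left(-2 - \frac{5}{6} - \frac{6}{5}\right) = 15 \left(- \frac{121}{30}\right) = - \frac{121}{2}$)
$\sqrt{-20837 - 4870} + N{\left(t \right)} = \sqrt{-20837 - 4870} - \frac{121}{2} = \sqrt{-25707} - \frac{121}{2} = i \sqrt{25707} - \frac{121}{2} = - \frac{121}{2} + i \sqrt{25707}$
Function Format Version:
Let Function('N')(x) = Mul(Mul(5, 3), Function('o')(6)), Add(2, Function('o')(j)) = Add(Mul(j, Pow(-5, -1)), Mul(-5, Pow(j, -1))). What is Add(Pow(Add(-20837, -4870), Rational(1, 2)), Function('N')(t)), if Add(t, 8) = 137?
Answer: Add(Rational(-121, 2), Mul(I, Pow(25707, Rational(1, 2)))) ≈ Add(-60.500, Mul(160.33, I))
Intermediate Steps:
t = 129 (t = Add(-8, 137) = 129)
Function('o')(j) = Add(-2, Mul(-5, Pow(j, -1)), Mul(Rational(-1, 5), j)) (Function('o')(j) = Add(-2, Add(Mul(j, Pow(-5, -1)), Mul(-5, Pow(j, -1)))) = Add(-2, Add(Mul(j, Rational(-1, 5)), Mul(-5, Pow(j, -1)))) = Add(-2, Add(Mul(Rational(-1, 5), j), Mul(-5, Pow(j, -1)))) = Add(-2, Add(Mul(-5, Pow(j, -1)), Mul(Rational(-1, 5), j))) = Add(-2, Mul(-5, Pow(j, -1)), Mul(Rational(-1, 5), j)))
Function('N')(x) = Rational(-121, 2) (Function('N')(x) = Mul(Mul(5, 3), Add(-2, Mul(-5, Pow(6, -1)), Mul(Rational(-1, 5), 6))) = Mul(15, Add(-2, Mul(-5, Rational(1, 6)), Rational(-6, 5))) = Mul(15, Add(-2, Rational(-5, 6), Rational(-6, 5))) = Mul(15, Rational(-121, 30)) = Rational(-121, 2))
Add(Pow(Add(-20837, -4870), Rational(1, 2)), Function('N')(t)) = Add(Pow(Add(-20837, -4870), Rational(1, 2)), Rational(-121, 2)) = Add(Pow(-25707, Rational(1, 2)), Rational(-121, 2)) = Add(Mul(I, Pow(25707, Rational(1, 2))), Rational(-121, 2)) = Add(Rational(-121, 2), Mul(I, Pow(25707, Rational(1, 2))))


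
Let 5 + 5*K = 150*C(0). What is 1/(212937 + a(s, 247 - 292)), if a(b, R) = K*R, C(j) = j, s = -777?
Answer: 1/212982 ≈ 4.6952e-6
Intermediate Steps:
K = -1 (K = -1 + (150*0)/5 = -1 + (⅕)*0 = -1 + 0 = -1)
a(b, R) = -R
1/(212937 + a(s, 247 - 292)) = 1/(212937 - (247 - 292)) = 1/(212937 - 1*(-45)) = 1/(212937 + 45) = 1/212982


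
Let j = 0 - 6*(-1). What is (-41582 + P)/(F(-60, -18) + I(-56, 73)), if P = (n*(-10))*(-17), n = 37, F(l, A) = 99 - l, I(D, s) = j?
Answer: -11764/55 ≈ -213.89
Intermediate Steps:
j = 6 (j = 0 + 6 = 6)
I(D, s) = 6
P = 6290 (P = (37*(-10))*(-17) = -370*(-17) = 6290)
(-41582 + P)/(F(-60, -18) + I(-56, 73)) = (-41582 + 6290)/((99 - 1*(-60)) + 6) = -35292/((99 + 60) + 6) = -35292/(159 + 6) = -35292/165 = -35292*1/165 = -11764/55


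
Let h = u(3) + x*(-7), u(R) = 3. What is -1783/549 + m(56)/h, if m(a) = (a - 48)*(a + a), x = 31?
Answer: -436733/58743 ≈ -7.4346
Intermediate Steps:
m(a) = 2*a*(-48 + a) (m(a) = (-48 + a)*(2*a) = 2*a*(-48 + a))
h = -214 (h = 3 + 31*(-7) = 3 - 217 = -214)
-1783/549 + m(56)/h = -1783/549 + (2*56*(-48 + 56))/(-214) = -1783*1/549 + (2*56*8)*(-1/214) = -1783/549 + 896*(-1/214) = -1783/549 - 448/107 = -436733/58743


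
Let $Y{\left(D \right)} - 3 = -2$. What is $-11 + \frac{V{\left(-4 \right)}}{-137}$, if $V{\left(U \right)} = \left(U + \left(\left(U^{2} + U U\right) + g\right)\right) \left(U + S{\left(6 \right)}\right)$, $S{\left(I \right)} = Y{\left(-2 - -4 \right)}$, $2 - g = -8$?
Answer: $- \frac{1393}{137} \approx -10.168$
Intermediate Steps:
$g = 10$ ($g = 2 - -8 = 2 + 8 = 10$)
$Y{\left(D \right)} = 1$ ($Y{\left(D \right)} = 3 - 2 = 1$)
$S{\left(I \right)} = 1$
$V{\left(U \right)} = \left(1 + U\right) \left(10 + U + 2 U^{2}\right)$ ($V{\left(U \right)} = \left(U + \left(\left(U^{2} + U U\right) + 10\right)\right) \left(U + 1\right) = \left(U + \left(\left(U^{2} + U^{2}\right) + 10\right)\right) \left(1 + U\right) = \left(U + \left(2 U^{2} + 10\right)\right) \left(1 + U\right) = \left(U + \left(10 + 2 U^{2}\right)\right) \left(1 + U\right) = \left(10 + U + 2 U^{2}\right) \left(1 + U\right) = \left(1 + U\right) \left(10 + U + 2 U^{2}\right)$)
$-11 + \frac{V{\left(-4 \right)}}{-137} = -11 + \frac{10 + 2 \left(-4\right)^{3} + 3 \left(-4\right)^{2} + 11 \left(-4\right)}{-137} = -11 + \left(10 + 2 \left(-64\right) + 3 \cdot 16 - 44\right) \left(- \frac{1}{137}\right) = -11 + \left(10 - 128 + 48 - 44\right) \left(- \frac{1}{137}\right) = -11 - - \frac{114}{137} = -11 + \frac{114}{137} = - \frac{1393}{137}$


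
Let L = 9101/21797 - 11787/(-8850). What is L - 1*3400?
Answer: -218511421637/64301150 ≈ -3398.3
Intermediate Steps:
L = 112488363/64301150 (L = 9101*(1/21797) - 11787*(-1/8850) = 9101/21797 + 3929/2950 = 112488363/64301150 ≈ 1.7494)
L - 1*3400 = 112488363/64301150 - 1*3400 = 112488363/64301150 - 3400 = -218511421637/64301150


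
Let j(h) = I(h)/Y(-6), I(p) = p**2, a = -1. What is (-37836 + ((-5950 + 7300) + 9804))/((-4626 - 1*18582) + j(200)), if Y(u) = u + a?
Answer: 93387/101228 ≈ 0.92254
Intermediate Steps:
Y(u) = -1 + u (Y(u) = u - 1 = -1 + u)
j(h) = -h**2/7 (j(h) = h**2/(-1 - 6) = h**2/(-7) = h**2*(-1/7) = -h**2/7)
(-37836 + ((-5950 + 7300) + 9804))/((-4626 - 1*18582) + j(200)) = (-37836 + ((-5950 + 7300) + 9804))/((-4626 - 1*18582) - 1/7*200**2) = (-37836 + (1350 + 9804))/((-4626 - 18582) - 1/7*40000) = (-37836 + 11154)/(-23208 - 40000/7) = -26682/(-202456/7) = -26682*(-7/202456) = 93387/101228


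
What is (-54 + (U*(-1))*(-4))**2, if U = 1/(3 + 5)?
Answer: 11449/4 ≈ 2862.3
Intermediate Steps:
U = 1/8 ≈ 0.12500
(-54 + (U*(-1))*(-4))**2 = (-54 + ((1/8)*(-1))*(-4))**2 = (-54 - 1/8*(-4))**2 = (-54 + 1/2)**2 = (-107/2)**2 = 11449/4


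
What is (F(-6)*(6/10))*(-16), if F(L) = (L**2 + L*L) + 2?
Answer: -3552/5 ≈ -710.40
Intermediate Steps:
F(L) = 2 + 2*L**2 (F(L) = (L**2 + L**2) + 2 = 2*L**2 + 2 = 2 + 2*L**2)
(F(-6)*(6/10))*(-16) = ((2 + 2*(-6)**2)*(6/10))*(-16) = ((2 + 2*36)*(6*(1/10)))*(-16) = ((2 + 72)*(3/5))*(-16) = (74*(3/5))*(-16) = (222/5)*(-16) = -3552/5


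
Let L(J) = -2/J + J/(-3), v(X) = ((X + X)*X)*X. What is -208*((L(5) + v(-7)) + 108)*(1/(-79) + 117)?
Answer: 16726245536/1185 ≈ 1.4115e+7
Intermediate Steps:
v(X) = 2*X³ (v(X) = ((2*X)*X)*X = (2*X²)*X = 2*X³)
L(J) = -2/J - J/3 (L(J) = -2/J + J*(-⅓) = -2/J - J/3)
-208*((L(5) + v(-7)) + 108)*(1/(-79) + 117) = -208*(((-2/5 - ⅓*5) + 2*(-7)³) + 108)*(1/(-79) + 117) = -208*(((-2*⅕ - 5/3) + 2*(-343)) + 108)*(-1/79 + 117) = -208*(((-⅖ - 5/3) - 686) + 108)*9242/79 = -208*((-31/15 - 686) + 108)*9242/79 = -208*(-10321/15 + 108)*9242/79 = -(-1809808)*9242/(15*79) = -208*(-80414642/1185) = 16726245536/1185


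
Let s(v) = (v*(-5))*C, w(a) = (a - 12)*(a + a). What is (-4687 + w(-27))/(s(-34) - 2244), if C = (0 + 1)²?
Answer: 2581/2074 ≈ 1.2445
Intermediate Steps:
C = 1 (C = 1² = 1)
w(a) = 2*a*(-12 + a) (w(a) = (-12 + a)*(2*a) = 2*a*(-12 + a))
s(v) = -5*v (s(v) = (v*(-5))*1 = -5*v*1 = -5*v)
(-4687 + w(-27))/(s(-34) - 2244) = (-4687 + 2*(-27)*(-12 - 27))/(-5*(-34) - 2244) = (-4687 + 2*(-27)*(-39))/(170 - 2244) = (-4687 + 2106)/(-2074) = -2581*(-1/2074) = 2581/2074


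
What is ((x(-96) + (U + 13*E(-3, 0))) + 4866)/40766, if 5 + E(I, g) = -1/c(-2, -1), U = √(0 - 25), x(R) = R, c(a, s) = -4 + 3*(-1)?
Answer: 16474/142681 + 5*I/40766 ≈ 0.11546 + 0.00012265*I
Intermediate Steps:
c(a, s) = -7 (c(a, s) = -4 - 3 = -7)
U = 5*I (U = √(-25) = 5*I ≈ 5.0*I)
E(I, g) = -34/7 (E(I, g) = -5 - 1/(-7) = -5 - 1*(-⅐) = -5 + ⅐ = -34/7)
((x(-96) + (U + 13*E(-3, 0))) + 4866)/40766 = ((-96 + (5*I + 13*(-34/7))) + 4866)/40766 = ((-96 + (5*I - 442/7)) + 4866)*(1/40766) = ((-96 + (-442/7 + 5*I)) + 4866)*(1/40766) = ((-1114/7 + 5*I) + 4866)*(1/40766) = (32948/7 + 5*I)*(1/40766) = 16474/142681 + 5*I/40766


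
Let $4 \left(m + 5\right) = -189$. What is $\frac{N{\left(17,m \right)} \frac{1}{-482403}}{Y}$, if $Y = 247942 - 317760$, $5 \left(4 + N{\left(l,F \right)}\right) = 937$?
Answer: $\frac{131}{24057437610} \approx 5.4453 \cdot 10^{-9}$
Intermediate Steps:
$m = - \frac{209}{4}$ ($m = -5 + \frac{1}{4} \left(-189\right) = -5 - \frac{189}{4} = - \frac{209}{4} \approx -52.25$)
$N{\left(l,F \right)} = \frac{917}{5}$ ($N{\left(l,F \right)} = -4 + \frac{1}{5} \cdot 937 = -4 + \frac{937}{5} = \frac{917}{5}$)
$Y = -69818$ ($Y = 247942 - 317760 = -69818$)
$\frac{N{\left(17,m \right)} \frac{1}{-482403}}{Y} = \frac{\frac{917}{5} \frac{1}{-482403}}{-69818} = \frac{917}{5} \left(- \frac{1}{482403}\right) \left(- \frac{1}{69818}\right) = \left(- \frac{917}{2412015}\right) \left(- \frac{1}{69818}\right) = \frac{131}{24057437610}$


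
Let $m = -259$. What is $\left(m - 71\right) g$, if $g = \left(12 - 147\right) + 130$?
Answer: $1650$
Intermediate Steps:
$g = -5$ ($g = -135 + 130 = -5$)
$\left(m - 71\right) g = \left(-259 - 71\right) \left(-5\right) = \left(-330\right) \left(-5\right) = 1650$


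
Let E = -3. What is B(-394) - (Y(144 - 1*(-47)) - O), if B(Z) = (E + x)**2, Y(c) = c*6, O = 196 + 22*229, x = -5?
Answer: 4152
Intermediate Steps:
O = 5234 (O = 196 + 5038 = 5234)
Y(c) = 6*c
B(Z) = 64 (B(Z) = (-3 - 5)**2 = (-8)**2 = 64)
B(-394) - (Y(144 - 1*(-47)) - O) = 64 - (6*(144 - 1*(-47)) - 1*5234) = 64 - (6*(144 + 47) - 5234) = 64 - (6*191 - 5234) = 64 - (1146 - 5234) = 64 - 1*(-4088) = 64 + 4088 = 4152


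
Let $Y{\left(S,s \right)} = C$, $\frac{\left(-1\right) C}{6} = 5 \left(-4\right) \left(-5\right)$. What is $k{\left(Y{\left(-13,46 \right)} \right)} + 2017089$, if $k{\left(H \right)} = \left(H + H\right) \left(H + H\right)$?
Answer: $3457089$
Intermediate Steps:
$C = -600$ ($C = - 6 \cdot 5 \left(-4\right) \left(-5\right) = - 6 \left(\left(-20\right) \left(-5\right)\right) = \left(-6\right) 100 = -600$)
$Y{\left(S,s \right)} = -600$
$k{\left(H \right)} = 4 H^{2}$ ($k{\left(H \right)} = 2 H 2 H = 4 H^{2}$)
$k{\left(Y{\left(-13,46 \right)} \right)} + 2017089 = 4 \left(-600\right)^{2} + 2017089 = 4 \cdot 360000 + 2017089 = 1440000 + 2017089 = 3457089$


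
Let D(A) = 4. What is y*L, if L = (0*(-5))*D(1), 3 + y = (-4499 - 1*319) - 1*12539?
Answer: 0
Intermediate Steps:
y = -17360 (y = -3 + ((-4499 - 1*319) - 1*12539) = -3 + ((-4499 - 319) - 12539) = -3 + (-4818 - 12539) = -3 - 17357 = -17360)
L = 0 (L = (0*(-5))*4 = 0*4 = 0)
y*L = -17360*0 = 0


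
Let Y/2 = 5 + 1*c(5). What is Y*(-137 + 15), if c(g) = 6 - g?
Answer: -1464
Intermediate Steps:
Y = 12 (Y = 2*(5 + 1*(6 - 1*5)) = 2*(5 + 1*(6 - 5)) = 2*(5 + 1*1) = 2*(5 + 1) = 2*6 = 12)
Y*(-137 + 15) = 12*(-137 + 15) = 12*(-122) = -1464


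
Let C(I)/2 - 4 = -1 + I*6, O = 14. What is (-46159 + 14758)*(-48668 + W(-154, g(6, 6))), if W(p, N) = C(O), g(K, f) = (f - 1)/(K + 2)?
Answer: 1522760094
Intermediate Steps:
g(K, f) = (-1 + f)/(2 + K)
C(I) = 6 + 12*I (C(I) = 8 + 2*(-1 + I*6) = 8 + 2*(-1 + 6*I) = 8 + (-2 + 12*I) = 6 + 12*I)
W(p, N) = 174 (W(p, N) = 6 + 12*14 = 6 + 168 = 174)
(-46159 + 14758)*(-48668 + W(-154, g(6, 6))) = (-46159 + 14758)*(-48668 + 174) = -31401*(-48494) = 1522760094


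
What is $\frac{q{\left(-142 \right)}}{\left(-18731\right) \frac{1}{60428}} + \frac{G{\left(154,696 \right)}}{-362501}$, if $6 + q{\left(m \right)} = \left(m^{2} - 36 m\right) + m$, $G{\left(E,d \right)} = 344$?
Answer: $- \frac{550434134078248}{6790006231} \approx -81065.0$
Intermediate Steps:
$q{\left(m \right)} = -6 + m^{2} - 35 m$ ($q{\left(m \right)} = -6 + \left(\left(m^{2} - 36 m\right) + m\right) = -6 + \left(m^{2} - 35 m\right) = -6 + m^{2} - 35 m$)
$\frac{q{\left(-142 \right)}}{\left(-18731\right) \frac{1}{60428}} + \frac{G{\left(154,696 \right)}}{-362501} = \frac{-6 + \left(-142\right)^{2} - -4970}{\left(-18731\right) \frac{1}{60428}} + \frac{344}{-362501} = \frac{-6 + 20164 + 4970}{\left(-18731\right) \frac{1}{60428}} + 344 \left(- \frac{1}{362501}\right) = \frac{25128}{- \frac{18731}{60428}} - \frac{344}{362501} = 25128 \left(- \frac{60428}{18731}\right) - \frac{344}{362501} = - \frac{1518434784}{18731} - \frac{344}{362501} = - \frac{550434134078248}{6790006231}$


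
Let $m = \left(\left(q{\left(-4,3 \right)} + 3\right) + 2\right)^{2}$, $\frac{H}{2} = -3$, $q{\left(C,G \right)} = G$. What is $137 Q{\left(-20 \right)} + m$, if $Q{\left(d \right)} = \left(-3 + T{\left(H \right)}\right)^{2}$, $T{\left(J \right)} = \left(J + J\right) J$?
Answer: $652321$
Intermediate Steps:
$H = -6$ ($H = 2 \left(-3\right) = -6$)
$T{\left(J \right)} = 2 J^{2}$ ($T{\left(J \right)} = 2 J J = 2 J^{2}$)
$Q{\left(d \right)} = 4761$ ($Q{\left(d \right)} = \left(-3 + 2 \left(-6\right)^{2}\right)^{2} = \left(-3 + 2 \cdot 36\right)^{2} = \left(-3 + 72\right)^{2} = 69^{2} = 4761$)
$m = 64$ ($m = \left(\left(3 + 3\right) + 2\right)^{2} = \left(6 + 2\right)^{2} = 8^{2} = 64$)
$137 Q{\left(-20 \right)} + m = 137 \cdot 4761 + 64 = 652257 + 64 = 652321$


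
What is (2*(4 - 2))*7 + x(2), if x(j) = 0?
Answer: 28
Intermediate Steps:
(2*(4 - 2))*7 + x(2) = (2*(4 - 2))*7 + 0 = (2*2)*7 + 0 = 4*7 + 0 = 28 + 0 = 28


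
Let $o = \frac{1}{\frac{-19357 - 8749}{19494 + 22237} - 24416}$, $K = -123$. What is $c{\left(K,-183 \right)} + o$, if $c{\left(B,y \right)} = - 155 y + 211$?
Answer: $\frac{29117006562621}{1018932202} \approx 28576.0$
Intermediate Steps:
$c{\left(B,y \right)} = 211 - 155 y$
$o = - \frac{41731}{1018932202}$ ($o = \frac{1}{- \frac{28106}{41731} - 24416} = \frac{1}{- \frac{1018932202}{41731}} = - \frac{41731}{1018932202} \approx -4.0956 \cdot 10^{-5}$)
$c{\left(K,-183 \right)} + o = \left(211 - -28365\right) - \frac{41731}{1018932202} = \left(211 + 28365\right) - \frac{41731}{1018932202} = 28576 - \frac{41731}{1018932202} = \frac{29117006562621}{1018932202}$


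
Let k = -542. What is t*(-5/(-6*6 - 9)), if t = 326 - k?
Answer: 868/9 ≈ 96.444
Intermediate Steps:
t = 868 (t = 326 - 1*(-542) = 326 + 542 = 868)
t*(-5/(-6*6 - 9)) = 868*(-5/(-6*6 - 9)) = 868*(-5/(-36 - 9)) = 868*(-5/(-45)) = 868*(-5*(-1/45)) = 868*(⅑) = 868/9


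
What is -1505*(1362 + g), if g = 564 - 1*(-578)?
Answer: -3768520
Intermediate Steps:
g = 1142 (g = 564 + 578 = 1142)
-1505*(1362 + g) = -1505*(1362 + 1142) = -1505*2504 = -3768520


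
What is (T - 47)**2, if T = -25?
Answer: 5184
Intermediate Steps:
(T - 47)**2 = (-25 - 47)**2 = (-72)**2 = 5184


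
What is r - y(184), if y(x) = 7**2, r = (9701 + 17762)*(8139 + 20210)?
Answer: 778548538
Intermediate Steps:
r = 778548587 (r = 27463*28349 = 778548587)
y(x) = 49
r - y(184) = 778548587 - 1*49 = 778548587 - 49 = 778548538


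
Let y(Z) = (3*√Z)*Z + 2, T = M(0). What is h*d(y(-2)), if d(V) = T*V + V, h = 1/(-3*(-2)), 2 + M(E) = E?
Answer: -⅓ + I*√2 ≈ -0.33333 + 1.4142*I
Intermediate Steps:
M(E) = -2 + E
T = -2 (T = -2 + 0 = -2)
y(Z) = 2 + 3*Z^(3/2) (y(Z) = 3*Z^(3/2) + 2 = 2 + 3*Z^(3/2))
h = ⅙ (h = 1/6 = ⅙ ≈ 0.16667)
d(V) = -V (d(V) = -2*V + V = -V)
h*d(y(-2)) = (-(2 + 3*(-2)^(3/2)))/6 = (-(2 + 3*(-2*I*√2)))/6 = (-(2 - 6*I*√2))/6 = (-2 + 6*I*√2)/6 = -⅓ + I*√2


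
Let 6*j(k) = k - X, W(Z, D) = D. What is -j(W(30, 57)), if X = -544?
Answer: -601/6 ≈ -100.17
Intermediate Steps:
j(k) = 272/3 + k/6 (j(k) = (k - 1*(-544))/6 = (k + 544)/6 = (544 + k)/6 = 272/3 + k/6)
-j(W(30, 57)) = -(272/3 + (1/6)*57) = -(272/3 + 19/2) = -1*601/6 = -601/6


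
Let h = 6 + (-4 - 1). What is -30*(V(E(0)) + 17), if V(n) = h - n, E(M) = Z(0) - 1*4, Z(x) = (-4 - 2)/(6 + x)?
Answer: -690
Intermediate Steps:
Z(x) = -6/(6 + x)
h = 1 (h = 6 - 5 = 1)
E(M) = -5 (E(M) = -6/(6 + 0) - 1*4 = -6/6 - 4 = -6*⅙ - 4 = -1 - 4 = -5)
V(n) = 1 - n
-30*(V(E(0)) + 17) = -30*((1 - 1*(-5)) + 17) = -30*((1 + 5) + 17) = -30*(6 + 17) = -30*23 = -690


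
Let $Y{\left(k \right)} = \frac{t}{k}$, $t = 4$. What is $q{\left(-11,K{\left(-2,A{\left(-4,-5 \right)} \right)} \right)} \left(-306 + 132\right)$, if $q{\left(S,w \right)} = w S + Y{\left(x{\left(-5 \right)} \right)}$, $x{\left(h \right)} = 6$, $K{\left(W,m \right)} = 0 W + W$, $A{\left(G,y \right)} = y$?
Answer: $-3944$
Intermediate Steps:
$K{\left(W,m \right)} = W$ ($K{\left(W,m \right)} = 0 + W = W$)
$Y{\left(k \right)} = \frac{4}{k}$
$q{\left(S,w \right)} = \frac{2}{3} + S w$ ($q{\left(S,w \right)} = w S + \frac{4}{6} = S w + 4 \cdot \frac{1}{6} = S w + \frac{2}{3} = \frac{2}{3} + S w$)
$q{\left(-11,K{\left(-2,A{\left(-4,-5 \right)} \right)} \right)} \left(-306 + 132\right) = \left(\frac{2}{3} - -22\right) \left(-306 + 132\right) = \left(\frac{2}{3} + 22\right) \left(-174\right) = \frac{68}{3} \left(-174\right) = -3944$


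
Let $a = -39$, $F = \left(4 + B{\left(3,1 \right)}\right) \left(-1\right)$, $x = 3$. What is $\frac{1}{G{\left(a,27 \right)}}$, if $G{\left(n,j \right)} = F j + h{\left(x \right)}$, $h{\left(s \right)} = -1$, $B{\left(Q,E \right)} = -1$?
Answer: $- \frac{1}{82} \approx -0.012195$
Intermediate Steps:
$F = -3$ ($F = \left(4 - 1\right) \left(-1\right) = 3 \left(-1\right) = -3$)
$G{\left(n,j \right)} = -1 - 3 j$ ($G{\left(n,j \right)} = - 3 j - 1 = -1 - 3 j$)
$\frac{1}{G{\left(a,27 \right)}} = \frac{1}{-1 - 81} = \frac{1}{-82} = - \frac{1}{82}$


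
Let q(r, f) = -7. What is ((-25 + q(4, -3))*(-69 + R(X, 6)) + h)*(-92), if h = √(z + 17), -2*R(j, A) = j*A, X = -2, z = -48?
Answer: -185472 - 92*I*√31 ≈ -1.8547e+5 - 512.23*I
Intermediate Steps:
R(j, A) = -A*j/2 (R(j, A) = -j*A/2 = -A*j/2)
h = I*√31 (h = √(-48 + 17) = √(-31) = I*√31 ≈ 5.5678*I)
((-25 + q(4, -3))*(-69 + R(X, 6)) + h)*(-92) = ((-25 - 7)*(-69 - ½*6*(-2)) + I*√31)*(-92) = (-32*(-69 + 6) + I*√31)*(-92) = (-32*(-63) + I*√31)*(-92) = (2016 + I*√31)*(-92) = -185472 - 92*I*√31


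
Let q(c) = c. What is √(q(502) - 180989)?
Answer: I*√180487 ≈ 424.84*I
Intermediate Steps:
√(q(502) - 180989) = √(502 - 180989) = √(-180487) = I*√180487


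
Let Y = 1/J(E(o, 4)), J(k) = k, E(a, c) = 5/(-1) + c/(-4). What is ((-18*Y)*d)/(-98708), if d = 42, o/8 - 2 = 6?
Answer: -63/49354 ≈ -0.0012765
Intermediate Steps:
o = 64 (o = 16 + 8*6 = 16 + 48 = 64)
E(a, c) = -5 - c/4 (E(a, c) = 5*(-1) + c*(-1/4) = -5 - c/4)
Y = -1/6 (Y = 1/(-5 - 1/4*4) = 1/(-5 - 1) = 1/(-6) = -1/6 ≈ -0.16667)
((-18*Y)*d)/(-98708) = (-18*(-1/6)*42)/(-98708) = (3*42)*(-1/98708) = 126*(-1/98708) = -63/49354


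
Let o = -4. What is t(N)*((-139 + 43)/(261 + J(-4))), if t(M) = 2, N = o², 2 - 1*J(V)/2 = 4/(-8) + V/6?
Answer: -288/401 ≈ -0.71820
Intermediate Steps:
J(V) = 5 - V/3 (J(V) = 4 - 2*(4/(-8) + V/6) = 4 - 2*(4*(-⅛) + V*(⅙)) = 4 - 2*(-½ + V/6) = 4 + (1 - V/3) = 5 - V/3)
N = 16 (N = (-4)² = 16)
t(N)*((-139 + 43)/(261 + J(-4))) = 2*((-139 + 43)/(261 + (5 - ⅓*(-4)))) = 2*(-96/(261 + (5 + 4/3))) = 2*(-96/(261 + 19/3)) = 2*(-96/802/3) = 2*(-96*3/802) = 2*(-144/401) = -288/401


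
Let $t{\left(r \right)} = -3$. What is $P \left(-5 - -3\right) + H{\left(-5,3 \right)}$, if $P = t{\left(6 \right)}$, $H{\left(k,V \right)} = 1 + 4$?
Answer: $11$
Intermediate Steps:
$H{\left(k,V \right)} = 5$
$P = -3$
$P \left(-5 - -3\right) + H{\left(-5,3 \right)} = - 3 \left(-5 - -3\right) + 5 = - 3 \left(-5 + 3\right) + 5 = \left(-3\right) \left(-2\right) + 5 = 6 + 5 = 11$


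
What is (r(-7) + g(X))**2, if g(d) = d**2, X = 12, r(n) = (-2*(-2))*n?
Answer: 13456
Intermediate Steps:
r(n) = 4*n
(r(-7) + g(X))**2 = (4*(-7) + 12**2)**2 = (-28 + 144)**2 = 116**2 = 13456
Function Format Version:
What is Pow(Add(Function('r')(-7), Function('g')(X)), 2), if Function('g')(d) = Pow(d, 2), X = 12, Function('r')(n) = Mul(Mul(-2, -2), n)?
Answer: 13456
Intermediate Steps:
Function('r')(n) = Mul(4, n)
Pow(Add(Function('r')(-7), Function('g')(X)), 2) = Pow(Add(Mul(4, -7), Pow(12, 2)), 2) = Pow(Add(-28, 144), 2) = Pow(116, 2) = 13456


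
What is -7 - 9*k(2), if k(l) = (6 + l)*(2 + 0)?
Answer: -151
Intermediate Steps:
k(l) = 12 + 2*l (k(l) = (6 + l)*2 = 12 + 2*l)
-7 - 9*k(2) = -7 - 9*(12 + 2*2) = -7 - 9*(12 + 4) = -7 - 9*16 = -7 - 144 = -151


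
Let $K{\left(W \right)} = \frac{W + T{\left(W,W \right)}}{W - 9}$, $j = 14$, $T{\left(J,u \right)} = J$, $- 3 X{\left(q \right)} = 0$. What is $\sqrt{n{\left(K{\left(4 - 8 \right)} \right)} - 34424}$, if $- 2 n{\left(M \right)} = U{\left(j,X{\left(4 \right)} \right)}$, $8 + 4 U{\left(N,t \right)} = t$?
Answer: $i \sqrt{34423} \approx 185.53 i$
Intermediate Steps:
$X{\left(q \right)} = 0$ ($X{\left(q \right)} = \left(- \frac{1}{3}\right) 0 = 0$)
$K{\left(W \right)} = \frac{2 W}{-9 + W}$ ($K{\left(W \right)} = \frac{W + W}{W - 9} = \frac{2 W}{-9 + W}$)
$U{\left(N,t \right)} = -2 + \frac{t}{4}$
$n{\left(M \right)} = 1$ ($n{\left(M \right)} = - \frac{-2 + \frac{1}{4} \cdot 0}{2} = - \frac{-2 + 0}{2} = \left(- \frac{1}{2}\right) \left(-2\right) = 1$)
$\sqrt{n{\left(K{\left(4 - 8 \right)} \right)} - 34424} = \sqrt{1 - 34424} = \sqrt{-34423} = i \sqrt{34423}$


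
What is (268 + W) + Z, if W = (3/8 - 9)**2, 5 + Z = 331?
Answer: 42777/64 ≈ 668.39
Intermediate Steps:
Z = 326 (Z = -5 + 331 = 326)
W = 4761/64 (W = (3*(1/8) - 9)**2 = (3/8 - 9)**2 = (-69/8)**2 = 4761/64 ≈ 74.391)
(268 + W) + Z = (268 + 4761/64) + 326 = 21913/64 + 326 = 42777/64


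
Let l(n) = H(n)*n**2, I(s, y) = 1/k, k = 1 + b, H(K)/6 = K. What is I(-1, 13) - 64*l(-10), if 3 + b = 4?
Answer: 768001/2 ≈ 3.8400e+5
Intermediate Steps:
b = 1 (b = -3 + 4 = 1)
H(K) = 6*K
k = 2 (k = 1 + 1 = 2)
I(s, y) = 1/2
l(n) = 6*n**3 (l(n) = (6*n)*n**2 = 6*n**3)
I(-1, 13) - 64*l(-10) = 1/2 - 384*(-10)**3 = 1/2 - 384*(-1000) = 1/2 - 64*(-6000) = 1/2 + 384000 = 768001/2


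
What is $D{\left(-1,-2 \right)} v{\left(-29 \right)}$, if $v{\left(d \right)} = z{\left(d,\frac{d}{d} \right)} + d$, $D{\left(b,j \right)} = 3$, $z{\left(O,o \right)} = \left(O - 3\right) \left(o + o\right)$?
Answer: $-279$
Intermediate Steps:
$z{\left(O,o \right)} = 2 o \left(-3 + O\right)$ ($z{\left(O,o \right)} = \left(-3 + O\right) 2 o = 2 o \left(-3 + O\right)$)
$v{\left(d \right)} = -6 + 3 d$ ($v{\left(d \right)} = 2 \frac{d}{d} \left(-3 + d\right) + d = 2 \cdot 1 \left(-3 + d\right) + d = \left(-6 + 2 d\right) + d = -6 + 3 d$)
$D{\left(-1,-2 \right)} v{\left(-29 \right)} = 3 \left(-6 + 3 \left(-29\right)\right) = 3 \left(-6 - 87\right) = 3 \left(-93\right) = -279$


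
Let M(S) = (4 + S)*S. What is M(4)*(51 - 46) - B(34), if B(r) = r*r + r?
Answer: -1030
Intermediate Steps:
M(S) = S*(4 + S)
B(r) = r + r² (B(r) = r² + r = r + r²)
M(4)*(51 - 46) - B(34) = (4*(4 + 4))*(51 - 46) - 34*(1 + 34) = (4*8)*5 - 34*35 = 32*5 - 1*1190 = 160 - 1190 = -1030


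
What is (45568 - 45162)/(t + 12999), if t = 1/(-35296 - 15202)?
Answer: 20502188/656423501 ≈ 0.031233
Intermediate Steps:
t = -1/50498 (t = 1/(-50498) = -1/50498 ≈ -1.9803e-5)
(45568 - 45162)/(t + 12999) = (45568 - 45162)/(-1/50498 + 12999) = 406/(656423501/50498) = 406*(50498/656423501) = 20502188/656423501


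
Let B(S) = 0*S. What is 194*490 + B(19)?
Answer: 95060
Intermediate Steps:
B(S) = 0
194*490 + B(19) = 194*490 + 0 = 95060 + 0 = 95060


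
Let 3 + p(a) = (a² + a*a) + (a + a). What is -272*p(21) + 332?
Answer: -250180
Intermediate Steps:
p(a) = -3 + 2*a + 2*a² (p(a) = -3 + ((a² + a*a) + (a + a)) = -3 + ((a² + a²) + 2*a) = -3 + (2*a² + 2*a) = -3 + (2*a + 2*a²) = -3 + 2*a + 2*a²)
-272*p(21) + 332 = -272*(-3 + 2*21 + 2*21²) + 332 = -272*(-3 + 42 + 2*441) + 332 = -272*(-3 + 42 + 882) + 332 = -272*921 + 332 = -250512 + 332 = -250180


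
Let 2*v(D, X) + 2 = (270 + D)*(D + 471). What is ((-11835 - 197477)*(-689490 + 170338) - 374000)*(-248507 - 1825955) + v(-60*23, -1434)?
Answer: -225420105123545394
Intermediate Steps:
v(D, X) = -1 + (270 + D)*(471 + D)/2 (v(D, X) = -1 + ((270 + D)*(D + 471))/2 = -1 + ((270 + D)*(471 + D))/2 = -1 + (270 + D)*(471 + D)/2)
((-11835 - 197477)*(-689490 + 170338) - 374000)*(-248507 - 1825955) + v(-60*23, -1434) = ((-11835 - 197477)*(-689490 + 170338) - 374000)*(-248507 - 1825955) + (63584 + (-60*23)**2/2 + 741*(-60*23)/2) = (-209312*(-519152) - 374000)*(-2074462) + (63584 + (1/2)*(-1380)**2 + (741/2)*(-1380)) = (108664743424 - 374000)*(-2074462) + (63584 + (1/2)*1904400 - 511290) = 108664369424*(-2074462) + (63584 + 952200 - 511290) = -225420105124049888 + 504494 = -225420105123545394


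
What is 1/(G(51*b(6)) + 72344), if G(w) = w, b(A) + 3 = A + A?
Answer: 1/72803 ≈ 1.3736e-5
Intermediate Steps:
b(A) = -3 + 2*A (b(A) = -3 + (A + A) = -3 + 2*A)
1/(G(51*b(6)) + 72344) = 1/(51*(-3 + 2*6) + 72344) = 1/(51*(-3 + 12) + 72344) = 1/(51*9 + 72344) = 1/(459 + 72344) = 1/72803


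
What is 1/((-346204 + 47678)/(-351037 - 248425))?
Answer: 299731/149263 ≈ 2.0081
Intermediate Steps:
1/((-346204 + 47678)/(-351037 - 248425)) = 1/(-298526/(-599462)) = 1/(-298526*(-1/599462)) = 1/(149263/299731) = 299731/149263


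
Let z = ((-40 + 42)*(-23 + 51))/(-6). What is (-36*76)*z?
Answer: 25536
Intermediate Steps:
z = -28/3 (z = (2*28)*(-⅙) = 56*(-⅙) = -28/3 ≈ -9.3333)
(-36*76)*z = -36*76*(-28/3) = -2736*(-28/3) = 25536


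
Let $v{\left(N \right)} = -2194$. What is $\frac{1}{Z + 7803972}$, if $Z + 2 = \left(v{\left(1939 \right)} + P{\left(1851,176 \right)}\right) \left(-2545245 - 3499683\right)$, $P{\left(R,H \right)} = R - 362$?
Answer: $\frac{1}{4269478210} \approx 2.3422 \cdot 10^{-10}$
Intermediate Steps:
$P{\left(R,H \right)} = -362 + R$
$Z = 4261674238$ ($Z = -2 + \left(-2194 + \left(-362 + 1851\right)\right) \left(-2545245 - 3499683\right) = -2 + \left(-2194 + 1489\right) \left(-6044928\right) = -2 - -4261674240 = -2 + 4261674240 = 4261674238$)
$\frac{1}{Z + 7803972} = \frac{1}{4261674238 + 7803972} = \frac{1}{4269478210}$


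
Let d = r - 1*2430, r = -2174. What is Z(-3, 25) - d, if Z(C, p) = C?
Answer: 4601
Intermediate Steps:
d = -4604 (d = -2174 - 1*2430 = -2174 - 2430 = -4604)
Z(-3, 25) - d = -3 - 1*(-4604) = -3 + 4604 = 4601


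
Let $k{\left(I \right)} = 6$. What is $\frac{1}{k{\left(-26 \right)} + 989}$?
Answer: $\frac{1}{995} \approx 0.001005$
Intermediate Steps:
$\frac{1}{k{\left(-26 \right)} + 989} = \frac{1}{6 + 989} = \frac{1}{995}$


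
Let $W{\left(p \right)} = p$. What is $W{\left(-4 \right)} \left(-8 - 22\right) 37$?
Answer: $4440$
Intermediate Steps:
$W{\left(-4 \right)} \left(-8 - 22\right) 37 = - 4 \left(-8 - 22\right) 37 = \left(-4\right) \left(-30\right) 37 = 120 \cdot 37 = 4440$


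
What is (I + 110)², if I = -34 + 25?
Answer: 10201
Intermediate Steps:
I = -9
(I + 110)² = (-9 + 110)² = 101² = 10201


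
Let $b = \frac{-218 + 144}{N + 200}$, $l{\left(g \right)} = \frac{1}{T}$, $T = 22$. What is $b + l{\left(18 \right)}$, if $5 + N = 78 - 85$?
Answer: $- \frac{180}{517} \approx -0.34816$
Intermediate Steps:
$N = -12$ ($N = -5 + \left(78 - 85\right) = -5 - 7 = -12$)
$l{\left(g \right)} = \frac{1}{22}$
$b = - \frac{37}{94}$ ($b = \frac{-218 + 144}{-12 + 200} = - \frac{74}{188} = \left(-74\right) \frac{1}{188} = - \frac{37}{94} \approx -0.39362$)
$b + l{\left(18 \right)} = - \frac{37}{94} + \frac{1}{22} = - \frac{180}{517}$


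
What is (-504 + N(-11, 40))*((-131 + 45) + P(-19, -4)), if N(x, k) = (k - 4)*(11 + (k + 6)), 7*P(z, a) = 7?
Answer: -131580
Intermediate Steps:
P(z, a) = 1 (P(z, a) = (1/7)*7 = 1)
N(x, k) = (-4 + k)*(17 + k) (N(x, k) = (-4 + k)*(11 + (6 + k)) = (-4 + k)*(17 + k))
(-504 + N(-11, 40))*((-131 + 45) + P(-19, -4)) = (-504 + (-68 + 40**2 + 13*40))*((-131 + 45) + 1) = (-504 + (-68 + 1600 + 520))*(-86 + 1) = (-504 + 2052)*(-85) = 1548*(-85) = -131580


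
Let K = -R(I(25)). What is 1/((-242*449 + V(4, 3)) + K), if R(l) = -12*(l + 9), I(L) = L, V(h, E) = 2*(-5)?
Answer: -1/108260 ≈ -9.2370e-6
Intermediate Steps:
V(h, E) = -10
R(l) = -108 - 12*l (R(l) = -12*(9 + l) = -108 - 12*l)
K = 408 (K = -(-108 - 12*25) = -(-108 - 300) = -1*(-408) = 408)
1/((-242*449 + V(4, 3)) + K) = 1/((-242*449 - 10) + 408) = 1/((-108658 - 10) + 408) = 1/(-108668 + 408) = 1/(-108260) = -1/108260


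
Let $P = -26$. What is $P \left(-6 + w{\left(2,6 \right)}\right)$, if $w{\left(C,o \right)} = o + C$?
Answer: $-52$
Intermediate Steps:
$w{\left(C,o \right)} = C + o$
$P \left(-6 + w{\left(2,6 \right)}\right) = - 26 \left(-6 + \left(2 + 6\right)\right) = - 26 \left(-6 + 8\right) = \left(-26\right) 2 = -52$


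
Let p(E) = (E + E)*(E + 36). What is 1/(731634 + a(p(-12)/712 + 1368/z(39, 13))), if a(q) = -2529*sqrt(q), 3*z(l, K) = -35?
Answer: 379839985/278295887055426 + 843*I*sqrt(7955710)/46382647842571 ≈ 1.3649e-6 + 5.1264e-8*I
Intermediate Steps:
p(E) = 2*E*(36 + E) (p(E) = (2*E)*(36 + E) = 2*E*(36 + E))
z(l, K) = -35/3 (z(l, K) = (1/3)*(-35) = -35/3)
1/(731634 + a(p(-12)/712 + 1368/z(39, 13))) = 1/(731634 - 2529*sqrt((2*(-12)*(36 - 12))/712 + 1368/(-35/3))) = 1/(731634 - 2529*sqrt((2*(-12)*24)*(1/712) + 1368*(-3/35))) = 1/(731634 - 2529*sqrt(-576*1/712 - 4104/35)) = 1/(731634 - 2529*sqrt(-72/89 - 4104/35)) = 1/(731634 - 30348*I*sqrt(7955710)/3115)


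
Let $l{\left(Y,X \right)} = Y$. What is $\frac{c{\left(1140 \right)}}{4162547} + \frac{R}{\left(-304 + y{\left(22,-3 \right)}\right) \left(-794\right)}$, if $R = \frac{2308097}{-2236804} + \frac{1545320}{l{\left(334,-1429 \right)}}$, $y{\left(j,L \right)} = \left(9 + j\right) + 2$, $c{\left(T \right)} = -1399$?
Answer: $\frac{7080031595182191059}{334574891181405219704} \approx 0.021161$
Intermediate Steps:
$y{\left(j,L \right)} = 11 + j$
$R = \frac{1727903526441}{373546268}$ ($R = \frac{2308097}{-2236804} + \frac{1545320}{334} = 2308097 \left(- \frac{1}{2236804}\right) + 1545320 \cdot \frac{1}{334} = - \frac{2308097}{2236804} + \frac{772660}{167} = \frac{1727903526441}{373546268} \approx 4625.7$)
$\frac{c{\left(1140 \right)}}{4162547} + \frac{R}{\left(-304 + y{\left(22,-3 \right)}\right) \left(-794\right)} = - \frac{1399}{4162547} + \frac{1727903526441}{373546268 \left(-304 + \left(11 + 22\right)\right) \left(-794\right)} = \left(-1399\right) \frac{1}{4162547} + \frac{1727903526441}{373546268 \left(-304 + 33\right) \left(-794\right)} = - \frac{1399}{4162547} + \frac{1727903526441}{373546268 \left(\left(-271\right) \left(-794\right)\right)} = - \frac{1399}{4162547} + \frac{1727903526441}{373546268 \cdot 215174} = - \frac{1399}{4162547} + \frac{1727903526441}{373546268} \cdot \frac{1}{215174} = - \frac{1399}{4162547} + \frac{1727903526441}{80377444670632} = \frac{7080031595182191059}{334574891181405219704}$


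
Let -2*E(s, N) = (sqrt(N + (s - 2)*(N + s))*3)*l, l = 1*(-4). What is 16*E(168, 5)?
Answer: 96*sqrt(28723) ≈ 16270.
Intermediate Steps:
l = -4
E(s, N) = 6*sqrt(N + (-2 + s)*(N + s)) (E(s, N) = -sqrt(N + (s - 2)*(N + s))*3*(-4)/2 = -sqrt(N + (-2 + s)*(N + s))*3*(-4)/2 = -3*sqrt(N + (-2 + s)*(N + s))*(-4)/2 = -(-6)*sqrt(N + (-2 + s)*(N + s)) = 6*sqrt(N + (-2 + s)*(N + s)))
16*E(168, 5) = 16*(6*sqrt(168**2 - 1*5 - 2*168 + 5*168)) = 16*(6*sqrt(28224 - 5 - 336 + 840)) = 16*(6*sqrt(28723)) = 96*sqrt(28723)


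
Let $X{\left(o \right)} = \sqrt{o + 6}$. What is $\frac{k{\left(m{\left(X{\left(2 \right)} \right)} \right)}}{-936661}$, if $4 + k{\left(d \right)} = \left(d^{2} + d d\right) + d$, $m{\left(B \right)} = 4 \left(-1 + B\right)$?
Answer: $- \frac{280}{936661} + \frac{120 \sqrt{2}}{936661} \approx -0.00011775$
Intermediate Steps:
$X{\left(o \right)} = \sqrt{6 + o}$
$m{\left(B \right)} = -4 + 4 B$
$k{\left(d \right)} = -4 + d + 2 d^{2}$ ($k{\left(d \right)} = -4 + \left(\left(d^{2} + d d\right) + d\right) = -4 + \left(\left(d^{2} + d^{2}\right) + d\right) = -4 + \left(2 d^{2} + d\right) = -4 + \left(d + 2 d^{2}\right) = -4 + d + 2 d^{2}$)
$\frac{k{\left(m{\left(X{\left(2 \right)} \right)} \right)}}{-936661} = \frac{-4 - \left(4 - 4 \sqrt{6 + 2}\right) + 2 \left(-4 + 4 \sqrt{6 + 2}\right)^{2}}{-936661} = \left(-4 - \left(4 - 4 \sqrt{8}\right) + 2 \left(-4 + 4 \sqrt{8}\right)^{2}\right) \left(- \frac{1}{936661}\right) = \left(-4 - \left(4 - 4 \cdot 2 \sqrt{2}\right) + 2 \left(-4 + 4 \cdot 2 \sqrt{2}\right)^{2}\right) \left(- \frac{1}{936661}\right) = \left(-4 - \left(4 - 8 \sqrt{2}\right) + 2 \left(-4 + 8 \sqrt{2}\right)^{2}\right) \left(- \frac{1}{936661}\right) = \left(-8 + 2 \left(-4 + 8 \sqrt{2}\right)^{2} + 8 \sqrt{2}\right) \left(- \frac{1}{936661}\right) = \frac{8}{936661} - \frac{8 \sqrt{2}}{936661} - \frac{2 \left(-4 + 8 \sqrt{2}\right)^{2}}{936661}$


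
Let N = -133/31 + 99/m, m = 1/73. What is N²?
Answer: 50133001216/961 ≈ 5.2168e+7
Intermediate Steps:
m = 1/73 ≈ 0.013699
N = 223904/31 (N = -133/31 + 99/(1/73) = -133*1/31 + 99*73 = -133/31 + 7227 = 223904/31 ≈ 7222.7)
N² = (223904/31)² = 50133001216/961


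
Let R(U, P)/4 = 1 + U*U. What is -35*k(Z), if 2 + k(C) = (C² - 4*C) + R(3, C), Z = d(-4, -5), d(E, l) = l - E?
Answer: -1505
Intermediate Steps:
R(U, P) = 4 + 4*U² (R(U, P) = 4*(1 + U*U) = 4*(1 + U²) = 4 + 4*U²)
Z = -1 (Z = -5 - 1*(-4) = -5 + 4 = -1)
k(C) = 38 + C² - 4*C (k(C) = -2 + ((C² - 4*C) + (4 + 4*3²)) = -2 + ((C² - 4*C) + (4 + 4*9)) = -2 + ((C² - 4*C) + (4 + 36)) = -2 + ((C² - 4*C) + 40) = -2 + (40 + C² - 4*C) = 38 + C² - 4*C)
-35*k(Z) = -35*(38 + (-1)² - 4*(-1)) = -35*(38 + 1 + 4) = -35*43 = -1505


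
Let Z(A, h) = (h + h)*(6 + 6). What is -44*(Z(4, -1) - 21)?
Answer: 1980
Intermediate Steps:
Z(A, h) = 24*h (Z(A, h) = (2*h)*12 = 24*h)
-44*(Z(4, -1) - 21) = -44*(24*(-1) - 21) = -44*(-24 - 21) = -44*(-45) = 1980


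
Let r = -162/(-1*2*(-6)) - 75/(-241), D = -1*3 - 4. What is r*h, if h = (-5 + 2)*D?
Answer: -133497/482 ≈ -276.96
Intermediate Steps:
D = -7 (D = -3 - 4 = -7)
h = 21 (h = (-5 + 2)*(-7) = -3*(-7) = 21)
r = -6357/482 (r = -162/((-2*(-6))) - 75*(-1/241) = -162/12 + 75/241 = -162*1/12 + 75/241 = -27/2 + 75/241 = -6357/482 ≈ -13.189)
r*h = -6357/482*21 = -133497/482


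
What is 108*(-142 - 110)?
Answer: -27216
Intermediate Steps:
108*(-142 - 110) = 108*(-252) = -27216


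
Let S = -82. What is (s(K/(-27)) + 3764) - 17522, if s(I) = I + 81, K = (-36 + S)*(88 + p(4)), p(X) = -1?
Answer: -119671/9 ≈ -13297.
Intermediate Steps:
K = -10266 (K = (-36 - 82)*(88 - 1) = -118*87 = -10266)
s(I) = 81 + I
(s(K/(-27)) + 3764) - 17522 = ((81 - 10266/(-27)) + 3764) - 17522 = ((81 - 10266*(-1/27)) + 3764) - 17522 = ((81 + 3422/9) + 3764) - 17522 = (4151/9 + 3764) - 17522 = 38027/9 - 17522 = -119671/9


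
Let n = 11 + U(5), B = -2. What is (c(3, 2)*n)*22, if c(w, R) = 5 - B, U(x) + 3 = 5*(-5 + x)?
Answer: 1232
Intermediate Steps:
U(x) = -28 + 5*x (U(x) = -3 + 5*(-5 + x) = -3 + (-25 + 5*x) = -28 + 5*x)
c(w, R) = 7 (c(w, R) = 5 - 1*(-2) = 5 + 2 = 7)
n = 8 (n = 11 + (-28 + 5*5) = 11 + (-28 + 25) = 11 - 3 = 8)
(c(3, 2)*n)*22 = (7*8)*22 = 56*22 = 1232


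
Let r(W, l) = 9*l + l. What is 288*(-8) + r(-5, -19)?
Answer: -2494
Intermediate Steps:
r(W, l) = 10*l
288*(-8) + r(-5, -19) = 288*(-8) + 10*(-19) = -2304 - 190 = -2494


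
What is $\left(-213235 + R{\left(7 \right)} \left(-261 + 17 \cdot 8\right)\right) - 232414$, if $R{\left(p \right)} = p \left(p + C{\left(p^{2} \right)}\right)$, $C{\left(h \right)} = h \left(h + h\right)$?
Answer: $-4653524$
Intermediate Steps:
$C{\left(h \right)} = 2 h^{2}$ ($C{\left(h \right)} = h 2 h = 2 h^{2}$)
$R{\left(p \right)} = p \left(p + 2 p^{4}\right)$ ($R{\left(p \right)} = p \left(p + 2 \left(p^{2}\right)^{2}\right) = p \left(p + 2 p^{4}\right)$)
$\left(-213235 + R{\left(7 \right)} \left(-261 + 17 \cdot 8\right)\right) - 232414 = \left(-213235 + \left(7^{2} + 2 \cdot 7^{5}\right) \left(-261 + 17 \cdot 8\right)\right) - 232414 = \left(-213235 + \left(49 + 2 \cdot 16807\right) \left(-261 + 136\right)\right) - 232414 = \left(-213235 + \left(49 + 33614\right) \left(-125\right)\right) - 232414 = \left(-213235 + 33663 \left(-125\right)\right) - 232414 = \left(-213235 - 4207875\right) - 232414 = -4421110 - 232414 = -4653524$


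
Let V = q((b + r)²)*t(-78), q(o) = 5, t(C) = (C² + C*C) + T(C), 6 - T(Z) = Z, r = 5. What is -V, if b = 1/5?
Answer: -61260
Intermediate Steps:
T(Z) = 6 - Z
b = ⅕ (b = 1*(⅕) = ⅕ ≈ 0.20000)
t(C) = 6 - C + 2*C² (t(C) = (C² + C*C) + (6 - C) = (C² + C²) + (6 - C) = 2*C² + (6 - C) = 6 - C + 2*C²)
V = 61260 (V = 5*(6 - 1*(-78) + 2*(-78)²) = 5*(6 + 78 + 2*6084) = 5*(6 + 78 + 12168) = 5*12252 = 61260)
-V = -1*61260 = -61260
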